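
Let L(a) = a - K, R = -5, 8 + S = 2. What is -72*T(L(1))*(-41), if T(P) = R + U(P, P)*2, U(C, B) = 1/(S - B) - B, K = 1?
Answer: -15744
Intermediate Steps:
S = -6 (S = -8 + 2 = -6)
U(C, B) = 1/(-6 - B) - B
L(a) = -1 + a (L(a) = a - 1*1 = a - 1 = -1 + a)
T(P) = -5 + 2*(-1 - P² - 6*P)/(6 + P) (T(P) = -5 + ((-1 - P² - 6*P)/(6 + P))*2 = -5 + 2*(-1 - P² - 6*P)/(6 + P))
-72*T(L(1))*(-41) = -72*(-32 - 17*(-1 + 1) - 2*(-1 + 1)²)/(6 + (-1 + 1))*(-41) = -72*(-32 - 17*0 - 2*0²)/(6 + 0)*(-41) = -72*(-32 + 0 - 2*0)/6*(-41) = -12*(-32 + 0 + 0)*(-41) = -12*(-32)*(-41) = -72*(-16/3)*(-41) = 384*(-41) = -15744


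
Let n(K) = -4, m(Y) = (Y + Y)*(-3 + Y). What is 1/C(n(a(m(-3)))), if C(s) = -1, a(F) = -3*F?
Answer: -1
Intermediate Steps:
m(Y) = 2*Y*(-3 + Y) (m(Y) = (2*Y)*(-3 + Y) = 2*Y*(-3 + Y))
1/C(n(a(m(-3)))) = 1/(-1) = -1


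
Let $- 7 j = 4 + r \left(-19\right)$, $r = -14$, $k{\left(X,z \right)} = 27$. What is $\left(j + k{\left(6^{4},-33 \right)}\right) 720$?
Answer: $- \frac{58320}{7} \approx -8331.4$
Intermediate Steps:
$j = - \frac{270}{7}$ ($j = - \frac{4 - -266}{7} = - \frac{4 + 266}{7} = \left(- \frac{1}{7}\right) 270 = - \frac{270}{7} \approx -38.571$)
$\left(j + k{\left(6^{4},-33 \right)}\right) 720 = \left(- \frac{270}{7} + 27\right) 720 = \left(- \frac{81}{7}\right) 720 = - \frac{58320}{7}$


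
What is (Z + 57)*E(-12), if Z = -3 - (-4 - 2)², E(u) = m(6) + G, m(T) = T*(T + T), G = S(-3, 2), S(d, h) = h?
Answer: 1332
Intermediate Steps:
G = 2
m(T) = 2*T² (m(T) = T*(2*T) = 2*T²)
E(u) = 74 (E(u) = 2*6² + 2 = 2*36 + 2 = 72 + 2 = 74)
Z = -39 (Z = -3 - 1*(-6)² = -3 - 1*36 = -3 - 36 = -39)
(Z + 57)*E(-12) = (-39 + 57)*74 = 18*74 = 1332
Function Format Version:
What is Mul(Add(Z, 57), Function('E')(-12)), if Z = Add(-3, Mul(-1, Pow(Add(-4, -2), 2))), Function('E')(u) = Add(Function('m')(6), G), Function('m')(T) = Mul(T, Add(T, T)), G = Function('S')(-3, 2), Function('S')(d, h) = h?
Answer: 1332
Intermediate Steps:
G = 2
Function('m')(T) = Mul(2, Pow(T, 2)) (Function('m')(T) = Mul(T, Mul(2, T)) = Mul(2, Pow(T, 2)))
Function('E')(u) = 74 (Function('E')(u) = Add(Mul(2, Pow(6, 2)), 2) = Add(Mul(2, 36), 2) = Add(72, 2) = 74)
Z = -39 (Z = Add(-3, Mul(-1, Pow(-6, 2))) = Add(-3, Mul(-1, 36)) = Add(-3, -36) = -39)
Mul(Add(Z, 57), Function('E')(-12)) = Mul(Add(-39, 57), 74) = Mul(18, 74) = 1332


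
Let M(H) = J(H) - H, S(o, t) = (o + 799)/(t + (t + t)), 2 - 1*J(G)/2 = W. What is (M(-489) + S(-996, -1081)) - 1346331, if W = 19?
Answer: -4364675671/3243 ≈ -1.3459e+6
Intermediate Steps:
J(G) = -34 (J(G) = 4 - 2*19 = 4 - 38 = -34)
S(o, t) = (799 + o)/(3*t) (S(o, t) = (799 + o)/(t + 2*t) = (799 + o)/((3*t)) = (799 + o)*(1/(3*t)) = (799 + o)/(3*t))
M(H) = -34 - H
(M(-489) + S(-996, -1081)) - 1346331 = ((-34 - 1*(-489)) + (1/3)*(799 - 996)/(-1081)) - 1346331 = ((-34 + 489) + (1/3)*(-1/1081)*(-197)) - 1346331 = (455 + 197/3243) - 1346331 = 1475762/3243 - 1346331 = -4364675671/3243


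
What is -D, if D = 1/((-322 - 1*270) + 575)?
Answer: 1/17 ≈ 0.058824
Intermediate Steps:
D = -1/17 (D = 1/((-322 - 270) + 575) = 1/(-592 + 575) = 1/(-17) = -1/17 ≈ -0.058824)
-D = -1*(-1/17) = 1/17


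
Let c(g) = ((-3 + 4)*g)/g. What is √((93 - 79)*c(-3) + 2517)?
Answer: √2531 ≈ 50.309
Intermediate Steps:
c(g) = 1 (c(g) = (1*g)/g = g/g = 1)
√((93 - 79)*c(-3) + 2517) = √((93 - 79)*1 + 2517) = √(14*1 + 2517) = √(14 + 2517) = √2531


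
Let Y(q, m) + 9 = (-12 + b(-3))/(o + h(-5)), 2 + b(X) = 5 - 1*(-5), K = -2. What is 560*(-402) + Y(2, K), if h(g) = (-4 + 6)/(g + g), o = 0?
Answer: -225109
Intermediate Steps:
b(X) = 8 (b(X) = -2 + (5 - 1*(-5)) = -2 + (5 + 5) = -2 + 10 = 8)
h(g) = 1/g (h(g) = 2/((2*g)) = 2*(1/(2*g)) = 1/g)
Y(q, m) = 11 (Y(q, m) = -9 + (-12 + 8)/(0 + 1/(-5)) = -9 - 4/(0 - ⅕) = -9 - 4/(-⅕) = -9 - 4*(-5) = -9 + 20 = 11)
560*(-402) + Y(2, K) = 560*(-402) + 11 = -225120 + 11 = -225109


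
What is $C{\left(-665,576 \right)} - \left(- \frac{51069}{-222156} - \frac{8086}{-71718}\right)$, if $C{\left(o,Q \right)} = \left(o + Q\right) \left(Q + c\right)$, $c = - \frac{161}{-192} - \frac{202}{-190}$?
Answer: $- \frac{69199693570476509}{1345418205120} \approx -51434.0$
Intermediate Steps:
$c = \frac{34687}{18240}$ ($c = \left(-161\right) \left(- \frac{1}{192}\right) - - \frac{101}{95} = \frac{161}{192} + \frac{101}{95} = \frac{34687}{18240} \approx 1.9017$)
$C{\left(o,Q \right)} = \left(\frac{34687}{18240} + Q\right) \left(Q + o\right)$ ($C{\left(o,Q \right)} = \left(o + Q\right) \left(Q + \frac{34687}{18240}\right) = \left(Q + o\right) \left(\frac{34687}{18240} + Q\right) = \left(\frac{34687}{18240} + Q\right) \left(Q + o\right)$)
$C{\left(-665,576 \right)} - \left(- \frac{51069}{-222156} - \frac{8086}{-71718}\right) = \left(576^{2} + \frac{34687}{18240} \cdot 576 + \frac{34687}{18240} \left(-665\right) + 576 \left(-665\right)\right) - \left(- \frac{51069}{-222156} - \frac{8086}{-71718}\right) = \left(331776 + \frac{104061}{95} - \frac{242809}{192} - 383040\right) - \left(\left(-51069\right) \left(- \frac{1}{222156}\right) - - \frac{4043}{35859}\right) = - \frac{938142503}{18240} - \left(\frac{17023}{74052} + \frac{4043}{35859}\right) = - \frac{938142503}{18240} - \frac{303273331}{885143556} = - \frac{69199693570476509}{1345418205120}$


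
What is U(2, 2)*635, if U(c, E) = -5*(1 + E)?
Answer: -9525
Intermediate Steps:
U(c, E) = -5 - 5*E
U(2, 2)*635 = (-5 - 5*2)*635 = (-5 - 10)*635 = -15*635 = -9525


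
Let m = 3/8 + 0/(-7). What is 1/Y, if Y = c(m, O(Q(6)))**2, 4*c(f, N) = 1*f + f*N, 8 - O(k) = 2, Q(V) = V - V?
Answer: 1024/441 ≈ 2.3220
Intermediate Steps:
Q(V) = 0
m = 3/8 (m = 3*(1/8) + 0*(-1/7) = 3/8 + 0 = 3/8 ≈ 0.37500)
O(k) = 6 (O(k) = 8 - 1*2 = 8 - 2 = 6)
c(f, N) = f/4 + N*f/4 (c(f, N) = (1*f + f*N)/4 = (f + N*f)/4 = f/4 + N*f/4)
Y = 441/1024 (Y = ((1/4)*(3/8)*(1 + 6))**2 = ((1/4)*(3/8)*7)**2 = (21/32)**2 = 441/1024 ≈ 0.43066)
1/Y = 1/(441/1024) = 1024/441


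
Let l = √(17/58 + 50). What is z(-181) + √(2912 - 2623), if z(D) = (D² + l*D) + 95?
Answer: 32873 - 181*√169186/58 ≈ 31589.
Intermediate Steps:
l = √169186/58 (l = √(17*(1/58) + 50) = √(17/58 + 50) = √(2917/58) = √169186/58 ≈ 7.0918)
z(D) = 95 + D² + D*√169186/58 (z(D) = (D² + (√169186/58)*D) + 95 = (D² + D*√169186/58) + 95 = 95 + D² + D*√169186/58)
z(-181) + √(2912 - 2623) = (95 + (-181)² + (1/58)*(-181)*√169186) + √(2912 - 2623) = (95 + 32761 - 181*√169186/58) + √289 = (32856 - 181*√169186/58) + 17 = 32873 - 181*√169186/58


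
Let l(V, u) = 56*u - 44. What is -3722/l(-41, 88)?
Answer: -1861/2442 ≈ -0.76208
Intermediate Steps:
l(V, u) = -44 + 56*u
-3722/l(-41, 88) = -3722/(-44 + 56*88) = -3722/(-44 + 4928) = -3722/4884 = -3722*1/4884 = -1861/2442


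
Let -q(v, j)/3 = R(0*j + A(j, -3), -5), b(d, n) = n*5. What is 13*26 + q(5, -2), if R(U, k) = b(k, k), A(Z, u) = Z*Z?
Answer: 413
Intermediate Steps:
A(Z, u) = Z²
b(d, n) = 5*n
R(U, k) = 5*k
q(v, j) = 75 (q(v, j) = -15*(-5) = -3*(-25) = 75)
13*26 + q(5, -2) = 13*26 + 75 = 338 + 75 = 413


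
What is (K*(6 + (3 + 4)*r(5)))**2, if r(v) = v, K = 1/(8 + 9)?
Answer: 1681/289 ≈ 5.8166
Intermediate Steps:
K = 1/17 ≈ 0.058824
(K*(6 + (3 + 4)*r(5)))**2 = ((6 + (3 + 4)*5)/17)**2 = ((6 + 7*5)/17)**2 = ((6 + 35)/17)**2 = ((1/17)*41)**2 = (41/17)**2 = 1681/289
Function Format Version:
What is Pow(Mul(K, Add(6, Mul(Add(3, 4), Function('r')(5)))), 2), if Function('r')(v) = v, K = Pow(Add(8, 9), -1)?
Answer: Rational(1681, 289) ≈ 5.8166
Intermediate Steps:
K = Rational(1, 17) (K = Pow(17, -1) = Rational(1, 17) ≈ 0.058824)
Pow(Mul(K, Add(6, Mul(Add(3, 4), Function('r')(5)))), 2) = Pow(Mul(Rational(1, 17), Add(6, Mul(Add(3, 4), 5))), 2) = Pow(Mul(Rational(1, 17), Add(6, Mul(7, 5))), 2) = Pow(Mul(Rational(1, 17), Add(6, 35)), 2) = Pow(Mul(Rational(1, 17), 41), 2) = Pow(Rational(41, 17), 2) = Rational(1681, 289)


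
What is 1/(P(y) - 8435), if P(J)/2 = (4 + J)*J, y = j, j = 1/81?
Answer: -6561/55341385 ≈ -0.00011856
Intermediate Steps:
j = 1/81 ≈ 0.012346
y = 1/81 ≈ 0.012346
P(J) = 2*J*(4 + J) (P(J) = 2*((4 + J)*J) = 2*(J*(4 + J)) = 2*J*(4 + J))
1/(P(y) - 8435) = 1/(2*(1/81)*(4 + 1/81) - 8435) = 1/(2*(1/81)*(325/81) - 8435) = 1/(650/6561 - 8435) = 1/(-55341385/6561) = -6561/55341385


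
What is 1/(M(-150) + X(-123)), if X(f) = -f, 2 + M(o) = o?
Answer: -1/29 ≈ -0.034483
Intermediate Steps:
M(o) = -2 + o
1/(M(-150) + X(-123)) = 1/((-2 - 150) - 1*(-123)) = 1/(-152 + 123) = 1/(-29) = -1/29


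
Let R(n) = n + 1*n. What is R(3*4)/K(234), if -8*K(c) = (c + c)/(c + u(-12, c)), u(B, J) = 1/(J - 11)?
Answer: -834928/8697 ≈ -96.002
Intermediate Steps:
u(B, J) = 1/(-11 + J)
R(n) = 2*n (R(n) = n + n = 2*n)
K(c) = -c/(4*(c + 1/(-11 + c))) (K(c) = -(c + c)/(8*(c + 1/(-11 + c))) = -2*c/(8*(c + 1/(-11 + c))) = -c/(4*(c + 1/(-11 + c))))
R(3*4)/K(234) = (2*(3*4))/((-1*234*(-11 + 234)/(4 + 4*234*(-11 + 234)))) = (2*12)/((-1*234*223/(4 + 4*234*223))) = 24/((-1*234*223/(4 + 208728))) = 24/((-1*234*223/208732)) = 24/((-1*234*1/208732*223)) = 24/(-26091/104366) = 24*(-104366/26091) = -834928/8697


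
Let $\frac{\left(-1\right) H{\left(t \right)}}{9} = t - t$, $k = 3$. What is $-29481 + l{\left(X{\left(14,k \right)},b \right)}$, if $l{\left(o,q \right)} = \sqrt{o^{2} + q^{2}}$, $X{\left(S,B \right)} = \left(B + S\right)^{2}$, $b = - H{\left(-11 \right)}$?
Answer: $-29192$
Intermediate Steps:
$H{\left(t \right)} = 0$ ($H{\left(t \right)} = - 9 \left(t - t\right) = \left(-9\right) 0 = 0$)
$b = 0$ ($b = \left(-1\right) 0 = 0$)
$-29481 + l{\left(X{\left(14,k \right)},b \right)} = -29481 + \sqrt{\left(\left(3 + 14\right)^{2}\right)^{2} + 0^{2}} = -29481 + \sqrt{\left(17^{2}\right)^{2} + 0} = -29481 + \sqrt{289^{2} + 0} = -29481 + \sqrt{83521 + 0} = -29481 + \sqrt{83521} = -29481 + 289 = -29192$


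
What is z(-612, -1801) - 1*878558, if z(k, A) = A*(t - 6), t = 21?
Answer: -905573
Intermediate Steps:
z(k, A) = 15*A (z(k, A) = A*(21 - 6) = A*15 = 15*A)
z(-612, -1801) - 1*878558 = 15*(-1801) - 1*878558 = -27015 - 878558 = -905573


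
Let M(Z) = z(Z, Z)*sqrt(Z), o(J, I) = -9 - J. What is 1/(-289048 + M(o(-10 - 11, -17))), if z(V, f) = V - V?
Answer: -1/289048 ≈ -3.4596e-6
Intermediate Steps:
z(V, f) = 0
M(Z) = 0 (M(Z) = 0*sqrt(Z) = 0)
1/(-289048 + M(o(-10 - 11, -17))) = 1/(-289048 + 0) = 1/(-289048) = -1/289048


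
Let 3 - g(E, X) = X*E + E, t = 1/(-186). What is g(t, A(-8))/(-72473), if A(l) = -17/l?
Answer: -4489/107839824 ≈ -4.1627e-5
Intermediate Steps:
t = -1/186 ≈ -0.0053763
g(E, X) = 3 - E - E*X (g(E, X) = 3 - (X*E + E) = 3 - (E*X + E) = 3 - (E + E*X) = 3 + (-E - E*X) = 3 - E - E*X)
g(t, A(-8))/(-72473) = (3 - 1*(-1/186) - 1*(-1/186)*(-17/(-8)))/(-72473) = (3 + 1/186 - 1*(-1/186)*(-17*(-1/8)))*(-1/72473) = (3 + 1/186 - 1*(-1/186)*17/8)*(-1/72473) = (3 + 1/186 + 17/1488)*(-1/72473) = (4489/1488)*(-1/72473) = -4489/107839824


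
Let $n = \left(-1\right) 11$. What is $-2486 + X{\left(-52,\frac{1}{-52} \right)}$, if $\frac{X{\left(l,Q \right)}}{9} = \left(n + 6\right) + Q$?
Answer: $- \frac{131621}{52} \approx -2531.2$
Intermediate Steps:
$n = -11$
$X{\left(l,Q \right)} = -45 + 9 Q$ ($X{\left(l,Q \right)} = 9 \left(\left(-11 + 6\right) + Q\right) = 9 \left(-5 + Q\right) = -45 + 9 Q$)
$-2486 + X{\left(-52,\frac{1}{-52} \right)} = -2486 - \left(45 - \frac{9}{-52}\right) = -2486 + \left(-45 + 9 \left(- \frac{1}{52}\right)\right) = -2486 - \frac{2349}{52} = - \frac{131621}{52}$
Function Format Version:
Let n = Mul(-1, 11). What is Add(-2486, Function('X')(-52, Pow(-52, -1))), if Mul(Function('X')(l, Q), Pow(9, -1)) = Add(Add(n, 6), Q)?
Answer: Rational(-131621, 52) ≈ -2531.2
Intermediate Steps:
n = -11
Function('X')(l, Q) = Add(-45, Mul(9, Q)) (Function('X')(l, Q) = Mul(9, Add(Add(-11, 6), Q)) = Mul(9, Add(-5, Q)) = Add(-45, Mul(9, Q)))
Add(-2486, Function('X')(-52, Pow(-52, -1))) = Add(-2486, Add(-45, Mul(9, Pow(-52, -1)))) = Add(-2486, Add(-45, Mul(9, Rational(-1, 52)))) = Add(-2486, Add(-45, Rational(-9, 52))) = Add(-2486, Rational(-2349, 52)) = Rational(-131621, 52)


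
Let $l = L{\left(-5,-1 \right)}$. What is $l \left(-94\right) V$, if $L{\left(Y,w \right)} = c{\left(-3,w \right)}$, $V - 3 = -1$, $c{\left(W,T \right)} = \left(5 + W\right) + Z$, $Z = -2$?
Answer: $0$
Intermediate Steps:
$c{\left(W,T \right)} = 3 + W$ ($c{\left(W,T \right)} = \left(5 + W\right) - 2 = 3 + W$)
$V = 2$ ($V = 3 - 1 = 2$)
$L{\left(Y,w \right)} = 0$ ($L{\left(Y,w \right)} = 3 - 3 = 0$)
$l = 0$
$l \left(-94\right) V = 0 \left(-94\right) 2 = 0 \cdot 2 = 0$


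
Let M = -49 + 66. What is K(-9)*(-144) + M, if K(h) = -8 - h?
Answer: -127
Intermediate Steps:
M = 17
K(-9)*(-144) + M = (-8 - 1*(-9))*(-144) + 17 = (-8 + 9)*(-144) + 17 = 1*(-144) + 17 = -144 + 17 = -127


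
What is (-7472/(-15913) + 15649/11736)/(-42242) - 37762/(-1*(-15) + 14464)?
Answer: -297905643895441063/114223431724188624 ≈ -2.6081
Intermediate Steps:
(-7472/(-15913) + 15649/11736)/(-42242) - 37762/(-1*(-15) + 14464) = (-7472*(-1/15913) + 15649*(1/11736))*(-1/42242) - 37762/(15 + 14464) = (7472/15913 + 15649/11736)*(-1/42242) - 37762/14479 = (336713929/186754968)*(-1/42242) - 37762*1/14479 = -336713929/7888903358256 - 37762/14479 = -297905643895441063/114223431724188624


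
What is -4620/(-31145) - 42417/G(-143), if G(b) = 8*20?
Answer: -264067653/996640 ≈ -264.96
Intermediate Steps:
G(b) = 160
-4620/(-31145) - 42417/G(-143) = -4620/(-31145) - 42417/160 = -4620*(-1/31145) - 42417*1/160 = 924/6229 - 42417/160 = -264067653/996640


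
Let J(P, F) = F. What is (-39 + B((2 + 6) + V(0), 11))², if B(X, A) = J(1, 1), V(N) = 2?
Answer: 1444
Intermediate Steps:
B(X, A) = 1
(-39 + B((2 + 6) + V(0), 11))² = (-39 + 1)² = (-38)² = 1444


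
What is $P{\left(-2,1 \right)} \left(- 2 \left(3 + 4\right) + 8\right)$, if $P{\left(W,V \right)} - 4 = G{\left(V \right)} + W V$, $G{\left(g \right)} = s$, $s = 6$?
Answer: $-48$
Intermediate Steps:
$G{\left(g \right)} = 6$
$P{\left(W,V \right)} = 10 + V W$ ($P{\left(W,V \right)} = 4 + \left(6 + W V\right) = 4 + \left(6 + V W\right) = 10 + V W$)
$P{\left(-2,1 \right)} \left(- 2 \left(3 + 4\right) + 8\right) = \left(10 + 1 \left(-2\right)\right) \left(- 2 \left(3 + 4\right) + 8\right) = \left(10 - 2\right) \left(\left(-2\right) 7 + 8\right) = 8 \left(-14 + 8\right) = 8 \left(-6\right) = -48$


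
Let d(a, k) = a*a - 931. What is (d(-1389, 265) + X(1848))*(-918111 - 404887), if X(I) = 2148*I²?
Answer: -9707592792442436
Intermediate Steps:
d(a, k) = -931 + a² (d(a, k) = a² - 931 = -931 + a²)
(d(-1389, 265) + X(1848))*(-918111 - 404887) = ((-931 + (-1389)²) + 2148*1848²)*(-918111 - 404887) = ((-931 + 1929321) + 2148*3415104)*(-1322998) = (1928390 + 7335643392)*(-1322998) = 7337571782*(-1322998) = -9707592792442436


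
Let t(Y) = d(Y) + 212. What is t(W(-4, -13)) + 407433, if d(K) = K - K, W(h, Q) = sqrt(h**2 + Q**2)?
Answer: 407645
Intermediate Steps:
W(h, Q) = sqrt(Q**2 + h**2)
d(K) = 0
t(Y) = 212 (t(Y) = 0 + 212 = 212)
t(W(-4, -13)) + 407433 = 212 + 407433 = 407645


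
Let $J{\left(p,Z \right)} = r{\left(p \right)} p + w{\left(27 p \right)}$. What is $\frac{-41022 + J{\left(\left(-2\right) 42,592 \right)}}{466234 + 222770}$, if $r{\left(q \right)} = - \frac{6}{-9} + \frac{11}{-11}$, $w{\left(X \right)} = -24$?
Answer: $- \frac{20509}{344502} \approx -0.059532$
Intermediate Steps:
$r{\left(q \right)} = - \frac{1}{3}$ ($r{\left(q \right)} = \left(-6\right) \left(- \frac{1}{9}\right) + 11 \left(- \frac{1}{11}\right) = \frac{2}{3} - 1 = - \frac{1}{3}$)
$J{\left(p,Z \right)} = -24 - \frac{p}{3}$ ($J{\left(p,Z \right)} = - \frac{p}{3} - 24 = -24 - \frac{p}{3}$)
$\frac{-41022 + J{\left(\left(-2\right) 42,592 \right)}}{466234 + 222770} = \frac{-41022 - \left(24 + \frac{\left(-2\right) 42}{3}\right)}{466234 + 222770} = \frac{-41022 - -4}{689004} = \left(-41022 + \left(-24 + 28\right)\right) \frac{1}{689004} = \left(-41022 + 4\right) \frac{1}{689004} = \left(-41018\right) \frac{1}{689004} = - \frac{20509}{344502}$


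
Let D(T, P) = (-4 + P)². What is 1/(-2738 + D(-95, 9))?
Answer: -1/2713 ≈ -0.00036860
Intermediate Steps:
1/(-2738 + D(-95, 9)) = 1/(-2738 + (-4 + 9)²) = 1/(-2738 + 5²) = 1/(-2738 + 25) = 1/(-2713) = -1/2713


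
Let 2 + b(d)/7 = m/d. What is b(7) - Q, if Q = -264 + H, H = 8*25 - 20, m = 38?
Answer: 108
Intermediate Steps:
b(d) = -14 + 266/d (b(d) = -14 + 7*(38/d) = -14 + 266/d)
H = 180 (H = 200 - 20 = 180)
Q = -84 (Q = -264 + 180 = -84)
b(7) - Q = (-14 + 266/7) - 1*(-84) = (-14 + 266*(⅐)) + 84 = (-14 + 38) + 84 = 24 + 84 = 108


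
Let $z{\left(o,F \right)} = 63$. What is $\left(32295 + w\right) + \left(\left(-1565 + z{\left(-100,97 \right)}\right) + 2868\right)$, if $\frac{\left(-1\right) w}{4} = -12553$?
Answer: $83873$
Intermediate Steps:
$w = 50212$ ($w = \left(-4\right) \left(-12553\right) = 50212$)
$\left(32295 + w\right) + \left(\left(-1565 + z{\left(-100,97 \right)}\right) + 2868\right) = \left(32295 + 50212\right) + \left(\left(-1565 + 63\right) + 2868\right) = 82507 + \left(-1502 + 2868\right) = 82507 + 1366 = 83873$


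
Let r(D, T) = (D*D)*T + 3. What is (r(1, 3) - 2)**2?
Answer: 16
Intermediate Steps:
r(D, T) = 3 + T*D**2 (r(D, T) = D**2*T + 3 = T*D**2 + 3 = 3 + T*D**2)
(r(1, 3) - 2)**2 = ((3 + 3*1**2) - 2)**2 = ((3 + 3*1) - 2)**2 = ((3 + 3) - 2)**2 = (6 - 2)**2 = 4**2 = 16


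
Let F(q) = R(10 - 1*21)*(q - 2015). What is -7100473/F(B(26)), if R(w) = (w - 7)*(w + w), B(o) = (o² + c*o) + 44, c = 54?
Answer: -7100473/43164 ≈ -164.50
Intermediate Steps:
B(o) = 44 + o² + 54*o (B(o) = (o² + 54*o) + 44 = 44 + o² + 54*o)
R(w) = 2*w*(-7 + w) (R(w) = (-7 + w)*(2*w) = 2*w*(-7 + w))
F(q) = -797940 + 396*q (F(q) = (2*(10 - 1*21)*(-7 + (10 - 1*21)))*(q - 2015) = (2*(10 - 21)*(-7 + (10 - 21)))*(-2015 + q) = (2*(-11)*(-7 - 11))*(-2015 + q) = (2*(-11)*(-18))*(-2015 + q) = 396*(-2015 + q) = -797940 + 396*q)
-7100473/F(B(26)) = -7100473/(-797940 + 396*(44 + 26² + 54*26)) = -7100473/(-797940 + 396*(44 + 676 + 1404)) = -7100473/(-797940 + 396*2124) = -7100473/(-797940 + 841104) = -7100473/43164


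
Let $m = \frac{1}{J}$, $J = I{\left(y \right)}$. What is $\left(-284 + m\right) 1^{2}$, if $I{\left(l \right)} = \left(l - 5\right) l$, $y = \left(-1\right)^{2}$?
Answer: $- \frac{1137}{4} \approx -284.25$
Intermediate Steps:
$y = 1$
$I{\left(l \right)} = l \left(-5 + l\right)$ ($I{\left(l \right)} = \left(-5 + l\right) l = l \left(-5 + l\right)$)
$J = -4$ ($J = 1 \left(-5 + 1\right) = 1 \left(-4\right) = -4$)
$m = - \frac{1}{4}$ ($m = \frac{1}{-4} = - \frac{1}{4} \approx -0.25$)
$\left(-284 + m\right) 1^{2} = \left(-284 - \frac{1}{4}\right) 1^{2} = \left(- \frac{1137}{4}\right) 1 = - \frac{1137}{4}$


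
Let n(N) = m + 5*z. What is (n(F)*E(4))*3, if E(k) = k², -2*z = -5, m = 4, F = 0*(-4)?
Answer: 792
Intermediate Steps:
F = 0
z = 5/2 (z = -½*(-5) = 5/2 ≈ 2.5000)
n(N) = 33/2 (n(N) = 4 + 5*(5/2) = 4 + 25/2 = 33/2)
(n(F)*E(4))*3 = ((33/2)*4²)*3 = ((33/2)*16)*3 = 264*3 = 792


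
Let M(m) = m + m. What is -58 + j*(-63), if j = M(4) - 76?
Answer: 4226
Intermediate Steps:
M(m) = 2*m
j = -68 (j = 2*4 - 76 = 8 - 76 = -68)
-58 + j*(-63) = -58 - 68*(-63) = -58 + 4284 = 4226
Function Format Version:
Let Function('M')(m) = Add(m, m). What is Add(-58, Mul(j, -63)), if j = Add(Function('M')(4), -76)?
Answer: 4226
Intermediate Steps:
Function('M')(m) = Mul(2, m)
j = -68 (j = Add(Mul(2, 4), -76) = Add(8, -76) = -68)
Add(-58, Mul(j, -63)) = Add(-58, Mul(-68, -63)) = Add(-58, 4284) = 4226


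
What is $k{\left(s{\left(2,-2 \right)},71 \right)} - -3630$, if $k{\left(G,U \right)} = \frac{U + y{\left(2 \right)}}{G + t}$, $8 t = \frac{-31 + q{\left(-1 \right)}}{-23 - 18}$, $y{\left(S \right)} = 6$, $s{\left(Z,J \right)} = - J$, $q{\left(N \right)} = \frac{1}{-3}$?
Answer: $\frac{3780414}{1031} \approx 3666.7$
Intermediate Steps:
$q{\left(N \right)} = - \frac{1}{3}$
$t = \frac{47}{492}$ ($t = \frac{\left(-31 - \frac{1}{3}\right) \frac{1}{-23 - 18}}{8} = \frac{\left(- \frac{94}{3}\right) \frac{1}{-41}}{8} = \frac{\left(- \frac{94}{3}\right) \left(- \frac{1}{41}\right)}{8} = \frac{1}{8} \cdot \frac{94}{123} = \frac{47}{492} \approx 0.095528$)
$k{\left(G,U \right)} = \frac{6 + U}{\frac{47}{492} + G}$ ($k{\left(G,U \right)} = \frac{U + 6}{G + \frac{47}{492}} = \frac{6 + U}{\frac{47}{492} + G}$)
$k{\left(s{\left(2,-2 \right)},71 \right)} - -3630 = \frac{492 \left(6 + 71\right)}{47 + 492 \left(\left(-1\right) \left(-2\right)\right)} - -3630 = 492 \frac{1}{47 + 492 \cdot 2} \cdot 77 + 3630 = 492 \frac{1}{47 + 984} \cdot 77 + 3630 = 492 \cdot \frac{1}{1031} \cdot 77 + 3630 = \frac{37884}{1031} + 3630 = \frac{3780414}{1031}$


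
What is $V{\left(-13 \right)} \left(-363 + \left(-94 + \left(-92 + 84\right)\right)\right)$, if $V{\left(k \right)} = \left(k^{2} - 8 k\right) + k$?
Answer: $-120900$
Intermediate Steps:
$V{\left(k \right)} = k^{2} - 7 k$
$V{\left(-13 \right)} \left(-363 + \left(-94 + \left(-92 + 84\right)\right)\right) = - 13 \left(-7 - 13\right) \left(-363 + \left(-94 + \left(-92 + 84\right)\right)\right) = \left(-13\right) \left(-20\right) \left(-363 - 102\right) = 260 \left(-363 - 102\right) = 260 \left(-465\right) = -120900$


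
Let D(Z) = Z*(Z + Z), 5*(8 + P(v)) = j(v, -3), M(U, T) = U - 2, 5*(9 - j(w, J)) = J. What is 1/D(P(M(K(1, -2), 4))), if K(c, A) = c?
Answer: 625/46208 ≈ 0.013526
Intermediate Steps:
j(w, J) = 9 - J/5
M(U, T) = -2 + U
P(v) = -152/25 (P(v) = -8 + (9 - ⅕*(-3))/5 = -8 + (9 + ⅗)/5 = -8 + (⅕)*(48/5) = -8 + 48/25 = -152/25)
D(Z) = 2*Z² (D(Z) = Z*(2*Z) = 2*Z²)
1/D(P(M(K(1, -2), 4))) = 1/(2*(-152/25)²) = 1/(2*(23104/625)) = 1/(46208/625) = 625/46208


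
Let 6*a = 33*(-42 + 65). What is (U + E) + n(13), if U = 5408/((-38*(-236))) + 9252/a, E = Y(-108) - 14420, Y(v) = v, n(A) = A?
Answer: -4095728683/283613 ≈ -14441.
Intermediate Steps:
E = -14528 (E = -108 - 14420 = -14528)
a = 253/2 (a = (33*(-42 + 65))/6 = (33*23)/6 = (⅙)*759 = 253/2 ≈ 126.50)
U = 20914012/283613 (U = 5408/((-38*(-236))) + 9252/(253/2) = 5408/8968 + 9252*(2/253) = 5408*(1/8968) + 18504/253 = 676/1121 + 18504/253 = 20914012/283613 ≈ 73.741)
(U + E) + n(13) = (20914012/283613 - 14528) + 13 = -4099415652/283613 + 13 = -4095728683/283613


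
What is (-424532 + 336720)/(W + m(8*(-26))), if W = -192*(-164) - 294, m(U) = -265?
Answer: -87812/30929 ≈ -2.8391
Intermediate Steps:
W = 31194 (W = 31488 - 294 = 31194)
(-424532 + 336720)/(W + m(8*(-26))) = (-424532 + 336720)/(31194 - 265) = -87812/30929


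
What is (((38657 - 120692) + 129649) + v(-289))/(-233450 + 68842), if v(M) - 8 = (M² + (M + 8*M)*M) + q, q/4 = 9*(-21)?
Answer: -220519/41152 ≈ -5.3586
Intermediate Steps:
q = -756 (q = 4*(9*(-21)) = 4*(-189) = -756)
v(M) = -748 + 10*M² (v(M) = 8 + ((M² + (M + 8*M)*M) - 756) = 8 + ((M² + (9*M)*M) - 756) = 8 + ((M² + 9*M²) - 756) = 8 + (10*M² - 756) = 8 + (-756 + 10*M²) = -748 + 10*M²)
(((38657 - 120692) + 129649) + v(-289))/(-233450 + 68842) = (((38657 - 120692) + 129649) + (-748 + 10*(-289)²))/(-233450 + 68842) = ((-82035 + 129649) + (-748 + 10*83521))/(-164608) = (47614 + (-748 + 835210))*(-1/164608) = (47614 + 834462)*(-1/164608) = 882076*(-1/164608) = -220519/41152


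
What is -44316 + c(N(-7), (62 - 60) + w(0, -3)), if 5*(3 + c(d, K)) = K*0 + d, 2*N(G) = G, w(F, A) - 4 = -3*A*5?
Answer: -443197/10 ≈ -44320.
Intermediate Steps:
w(F, A) = 4 - 15*A (w(F, A) = 4 - 3*A*5 = 4 - 15*A)
N(G) = G/2
c(d, K) = -3 + d/5 (c(d, K) = -3 + (K*0 + d)/5 = -3 + (0 + d)/5 = -3 + d/5)
-44316 + c(N(-7), (62 - 60) + w(0, -3)) = -44316 + (-3 + ((½)*(-7))/5) = -44316 + (-3 + (⅕)*(-7/2)) = -44316 + (-3 - 7/10) = -44316 - 37/10 = -443197/10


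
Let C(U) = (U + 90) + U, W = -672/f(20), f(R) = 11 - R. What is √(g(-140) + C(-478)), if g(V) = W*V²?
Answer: √13163406/3 ≈ 1209.4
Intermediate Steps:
W = 224/3 (W = -672/(11 - 1*20) = -672/(11 - 20) = -672/(-9) = -672*(-⅑) = 224/3 ≈ 74.667)
C(U) = 90 + 2*U (C(U) = (90 + U) + U = 90 + 2*U)
g(V) = 224*V²/3
√(g(-140) + C(-478)) = √((224/3)*(-140)² + (90 + 2*(-478))) = √((224/3)*19600 + (90 - 956)) = √(4390400/3 - 866) = √(4387802/3) = √13163406/3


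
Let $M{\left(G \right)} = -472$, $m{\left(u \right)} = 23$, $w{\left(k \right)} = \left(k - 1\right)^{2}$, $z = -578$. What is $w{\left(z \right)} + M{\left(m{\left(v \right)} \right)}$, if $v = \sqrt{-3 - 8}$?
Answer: $334769$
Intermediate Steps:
$v = i \sqrt{11}$ ($v = \sqrt{-11} = i \sqrt{11} \approx 3.3166 i$)
$w{\left(k \right)} = \left(-1 + k\right)^{2}$
$w{\left(z \right)} + M{\left(m{\left(v \right)} \right)} = \left(-1 - 578\right)^{2} - 472 = \left(-579\right)^{2} - 472 = 335241 - 472 = 334769$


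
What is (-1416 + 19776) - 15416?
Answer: 2944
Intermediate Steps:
(-1416 + 19776) - 15416 = 18360 - 15416 = 2944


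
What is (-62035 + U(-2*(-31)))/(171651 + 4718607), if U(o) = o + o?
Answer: -6879/543362 ≈ -0.012660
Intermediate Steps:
U(o) = 2*o
(-62035 + U(-2*(-31)))/(171651 + 4718607) = (-62035 + 2*(-2*(-31)))/(171651 + 4718607) = (-62035 + 2*62)/4890258 = (-62035 + 124)*(1/4890258) = -61911*1/4890258 = -6879/543362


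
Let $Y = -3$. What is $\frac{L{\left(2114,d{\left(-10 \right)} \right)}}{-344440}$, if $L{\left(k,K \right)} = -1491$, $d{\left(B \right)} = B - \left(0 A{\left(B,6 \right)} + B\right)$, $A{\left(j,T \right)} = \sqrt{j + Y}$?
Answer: $\frac{1491}{344440} \approx 0.0043288$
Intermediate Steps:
$A{\left(j,T \right)} = \sqrt{-3 + j}$ ($A{\left(j,T \right)} = \sqrt{j - 3} = \sqrt{-3 + j}$)
$d{\left(B \right)} = 0$ ($d{\left(B \right)} = B - \left(0 \sqrt{-3 + B} + B\right) = B - \left(0 + B\right) = B - B = 0$)
$\frac{L{\left(2114,d{\left(-10 \right)} \right)}}{-344440} = - \frac{1491}{-344440} = \left(-1491\right) \left(- \frac{1}{344440}\right) = \frac{1491}{344440}$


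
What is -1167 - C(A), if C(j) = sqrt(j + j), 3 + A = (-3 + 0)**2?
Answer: -1167 - 2*sqrt(3) ≈ -1170.5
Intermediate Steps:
A = 6 (A = -3 + (-3 + 0)**2 = -3 + (-3)**2 = -3 + 9 = 6)
C(j) = sqrt(2)*sqrt(j) (C(j) = sqrt(2*j) = sqrt(2)*sqrt(j))
-1167 - C(A) = -1167 - sqrt(2)*sqrt(6) = -1167 - 2*sqrt(3)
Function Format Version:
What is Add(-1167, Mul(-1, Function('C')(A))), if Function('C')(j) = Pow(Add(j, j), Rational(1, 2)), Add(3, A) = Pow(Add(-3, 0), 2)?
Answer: Add(-1167, Mul(-2, Pow(3, Rational(1, 2)))) ≈ -1170.5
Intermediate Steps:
A = 6 (A = Add(-3, Pow(Add(-3, 0), 2)) = Add(-3, Pow(-3, 2)) = Add(-3, 9) = 6)
Function('C')(j) = Mul(Pow(2, Rational(1, 2)), Pow(j, Rational(1, 2))) (Function('C')(j) = Pow(Mul(2, j), Rational(1, 2)) = Mul(Pow(2, Rational(1, 2)), Pow(j, Rational(1, 2))))
Add(-1167, Mul(-1, Function('C')(A))) = Add(-1167, Mul(-1, Mul(Pow(2, Rational(1, 2)), Pow(6, Rational(1, 2))))) = Add(-1167, Mul(-1, Mul(2, Pow(3, Rational(1, 2))))) = Add(-1167, Mul(-2, Pow(3, Rational(1, 2))))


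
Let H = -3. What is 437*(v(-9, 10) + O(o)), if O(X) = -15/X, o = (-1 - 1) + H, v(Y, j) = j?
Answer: 5681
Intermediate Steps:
o = -5 (o = (-1 - 1) - 3 = -2 - 3 = -5)
437*(v(-9, 10) + O(o)) = 437*(10 - 15/(-5)) = 437*(10 - 15*(-⅕)) = 437*(10 + 3) = 437*13 = 5681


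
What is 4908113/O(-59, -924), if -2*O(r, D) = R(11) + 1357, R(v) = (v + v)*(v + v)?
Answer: -1402318/263 ≈ -5332.0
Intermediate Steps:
R(v) = 4*v² (R(v) = (2*v)*(2*v) = 4*v²)
O(r, D) = -1841/2 (O(r, D) = -(4*11² + 1357)/2 = -(4*121 + 1357)/2 = -(484 + 1357)/2 = -½*1841 = -1841/2)
4908113/O(-59, -924) = 4908113/(-1841/2) = 4908113*(-2/1841) = -1402318/263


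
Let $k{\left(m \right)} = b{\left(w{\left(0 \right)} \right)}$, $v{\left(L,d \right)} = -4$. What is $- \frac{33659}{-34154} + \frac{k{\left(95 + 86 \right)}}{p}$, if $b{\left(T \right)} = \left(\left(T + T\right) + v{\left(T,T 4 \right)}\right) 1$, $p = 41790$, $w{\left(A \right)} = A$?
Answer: $\frac{703236497}{713647830} \approx 0.98541$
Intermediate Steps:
$b{\left(T \right)} = -4 + 2 T$ ($b{\left(T \right)} = \left(\left(T + T\right) - 4\right) 1 = \left(2 T - 4\right) 1 = \left(-4 + 2 T\right) 1 = -4 + 2 T$)
$k{\left(m \right)} = -4$ ($k{\left(m \right)} = -4 + 2 \cdot 0 = -4 + 0 = -4$)
$- \frac{33659}{-34154} + \frac{k{\left(95 + 86 \right)}}{p} = - \frac{33659}{-34154} - \frac{4}{41790} = \left(-33659\right) \left(- \frac{1}{34154}\right) - \frac{2}{20895} = \frac{33659}{34154} - \frac{2}{20895} = \frac{703236497}{713647830}$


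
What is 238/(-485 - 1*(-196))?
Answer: -14/17 ≈ -0.82353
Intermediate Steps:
238/(-485 - 1*(-196)) = 238/(-485 + 196) = 238/(-289) = 238*(-1/289) = -14/17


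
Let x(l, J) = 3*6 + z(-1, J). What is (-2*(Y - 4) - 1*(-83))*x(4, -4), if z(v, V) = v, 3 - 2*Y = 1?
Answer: 1513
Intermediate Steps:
Y = 1 (Y = 3/2 - ½*1 = 3/2 - ½ = 1)
x(l, J) = 17 (x(l, J) = 3*6 - 1 = 18 - 1 = 17)
(-2*(Y - 4) - 1*(-83))*x(4, -4) = (-2*(1 - 4) - 1*(-83))*17 = (-2*(-3) + 83)*17 = (6 + 83)*17 = 89*17 = 1513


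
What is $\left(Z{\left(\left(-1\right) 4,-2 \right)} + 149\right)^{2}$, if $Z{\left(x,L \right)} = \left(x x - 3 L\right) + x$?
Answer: $27889$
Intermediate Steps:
$Z{\left(x,L \right)} = x + x^{2} - 3 L$ ($Z{\left(x,L \right)} = \left(x^{2} - 3 L\right) + x = x + x^{2} - 3 L$)
$\left(Z{\left(\left(-1\right) 4,-2 \right)} + 149\right)^{2} = \left(\left(\left(-1\right) 4 + \left(\left(-1\right) 4\right)^{2} - -6\right) + 149\right)^{2} = \left(\left(-4 + \left(-4\right)^{2} + 6\right) + 149\right)^{2} = \left(\left(-4 + 16 + 6\right) + 149\right)^{2} = \left(18 + 149\right)^{2} = 167^{2} = 27889$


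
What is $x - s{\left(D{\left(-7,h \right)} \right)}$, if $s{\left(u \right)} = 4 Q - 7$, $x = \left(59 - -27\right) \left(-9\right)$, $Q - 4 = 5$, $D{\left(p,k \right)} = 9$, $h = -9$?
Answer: $-803$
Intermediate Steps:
$Q = 9$ ($Q = 4 + 5 = 9$)
$x = -774$ ($x = \left(59 + 27\right) \left(-9\right) = 86 \left(-9\right) = -774$)
$s{\left(u \right)} = 29$ ($s{\left(u \right)} = 4 \cdot 9 - 7 = 36 - 7 = 29$)
$x - s{\left(D{\left(-7,h \right)} \right)} = -774 - 29 = -803$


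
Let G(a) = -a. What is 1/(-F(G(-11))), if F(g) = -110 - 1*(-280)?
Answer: -1/170 ≈ -0.0058824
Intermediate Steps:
F(g) = 170 (F(g) = -110 + 280 = 170)
1/(-F(G(-11))) = 1/(-1*170) = 1/(-170) = -1/170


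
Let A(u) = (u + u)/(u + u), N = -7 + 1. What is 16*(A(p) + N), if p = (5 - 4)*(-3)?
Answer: -80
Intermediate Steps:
N = -6
p = -3 (p = 1*(-3) = -3)
A(u) = 1 (A(u) = (2*u)/((2*u)) = (2*u)*(1/(2*u)) = 1)
16*(A(p) + N) = 16*(1 - 6) = 16*(-5) = -80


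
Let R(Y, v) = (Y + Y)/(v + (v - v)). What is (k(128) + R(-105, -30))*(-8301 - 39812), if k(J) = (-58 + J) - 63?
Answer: -673582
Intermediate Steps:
k(J) = -121 + J
R(Y, v) = 2*Y/v (R(Y, v) = (2*Y)/(v + 0) = (2*Y)/v = 2*Y/v)
(k(128) + R(-105, -30))*(-8301 - 39812) = ((-121 + 128) + 2*(-105)/(-30))*(-8301 - 39812) = (7 + 2*(-105)*(-1/30))*(-48113) = (7 + 7)*(-48113) = 14*(-48113) = -673582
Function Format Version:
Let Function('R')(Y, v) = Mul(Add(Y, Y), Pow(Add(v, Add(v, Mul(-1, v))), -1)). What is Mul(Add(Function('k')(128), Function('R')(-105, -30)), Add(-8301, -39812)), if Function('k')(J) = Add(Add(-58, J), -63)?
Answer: -673582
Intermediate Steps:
Function('k')(J) = Add(-121, J)
Function('R')(Y, v) = Mul(2, Y, Pow(v, -1)) (Function('R')(Y, v) = Mul(Mul(2, Y), Pow(Add(v, 0), -1)) = Mul(Mul(2, Y), Pow(v, -1)) = Mul(2, Y, Pow(v, -1)))
Mul(Add(Function('k')(128), Function('R')(-105, -30)), Add(-8301, -39812)) = Mul(Add(Add(-121, 128), Mul(2, -105, Pow(-30, -1))), Add(-8301, -39812)) = Mul(Add(7, Mul(2, -105, Rational(-1, 30))), -48113) = Mul(Add(7, 7), -48113) = Mul(14, -48113) = -673582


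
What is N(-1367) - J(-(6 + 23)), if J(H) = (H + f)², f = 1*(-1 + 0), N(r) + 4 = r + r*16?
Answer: -24143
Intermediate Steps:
N(r) = -4 + 17*r (N(r) = -4 + (r + r*16) = -4 + (r + 16*r) = -4 + 17*r)
f = -1 (f = 1*(-1) = -1)
J(H) = (-1 + H)² (J(H) = (H - 1)² = (-1 + H)²)
N(-1367) - J(-(6 + 23)) = (-4 + 17*(-1367)) - (-1 - (6 + 23))² = (-4 - 23239) - (-1 - 1*29)² = -23243 - (-1 - 29)² = -23243 - 1*(-30)² = -23243 - 1*900 = -23243 - 900 = -24143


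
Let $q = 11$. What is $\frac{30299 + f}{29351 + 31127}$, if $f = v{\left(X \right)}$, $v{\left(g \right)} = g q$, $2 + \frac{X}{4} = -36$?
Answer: $\frac{28627}{60478} \approx 0.47335$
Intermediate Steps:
$X = -152$ ($X = -8 + 4 \left(-36\right) = -8 - 144 = -152$)
$v{\left(g \right)} = 11 g$ ($v{\left(g \right)} = g 11 = 11 g$)
$f = -1672$ ($f = 11 \left(-152\right) = -1672$)
$\frac{30299 + f}{29351 + 31127} = \frac{30299 - 1672}{29351 + 31127} = \frac{28627}{60478}$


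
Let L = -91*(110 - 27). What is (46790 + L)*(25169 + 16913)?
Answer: 1651171434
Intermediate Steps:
L = -7553 (L = -91*83 = -7553)
(46790 + L)*(25169 + 16913) = (46790 - 7553)*(25169 + 16913) = 39237*42082 = 1651171434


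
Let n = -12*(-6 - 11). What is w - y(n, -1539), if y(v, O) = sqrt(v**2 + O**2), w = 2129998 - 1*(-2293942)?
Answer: 4423940 - 3*sqrt(267793) ≈ 4.4224e+6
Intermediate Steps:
w = 4423940 (w = 2129998 + 2293942 = 4423940)
n = 204 (n = -12*(-17) = 204)
y(v, O) = sqrt(O**2 + v**2)
w - y(n, -1539) = 4423940 - sqrt((-1539)**2 + 204**2) = 4423940 - sqrt(2368521 + 41616) = 4423940 - sqrt(2410137) = 4423940 - 3*sqrt(267793)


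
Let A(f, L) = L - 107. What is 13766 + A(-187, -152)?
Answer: 13507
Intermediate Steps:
A(f, L) = -107 + L
13766 + A(-187, -152) = 13766 + (-107 - 152) = 13766 - 259 = 13507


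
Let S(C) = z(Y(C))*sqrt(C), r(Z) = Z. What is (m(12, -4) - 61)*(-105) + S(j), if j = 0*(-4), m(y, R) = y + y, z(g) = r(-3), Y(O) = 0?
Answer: 3885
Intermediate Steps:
z(g) = -3
m(y, R) = 2*y
j = 0
S(C) = -3*sqrt(C)
(m(12, -4) - 61)*(-105) + S(j) = (2*12 - 61)*(-105) - 3*sqrt(0) = (24 - 61)*(-105) - 3*0 = -37*(-105) + 0 = 3885 + 0 = 3885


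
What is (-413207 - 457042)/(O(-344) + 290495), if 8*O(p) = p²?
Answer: -870249/305287 ≈ -2.8506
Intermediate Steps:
O(p) = p²/8
(-413207 - 457042)/(O(-344) + 290495) = (-413207 - 457042)/((⅛)*(-344)² + 290495) = -870249/((⅛)*118336 + 290495) = -870249/(14792 + 290495) = -870249/305287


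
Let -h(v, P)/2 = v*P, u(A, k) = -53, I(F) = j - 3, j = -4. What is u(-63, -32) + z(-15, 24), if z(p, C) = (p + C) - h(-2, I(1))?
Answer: -16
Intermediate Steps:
I(F) = -7 (I(F) = -4 - 3 = -7)
h(v, P) = -2*P*v (h(v, P) = -2*v*P = -2*P*v)
z(p, C) = 28 + C + p (z(p, C) = (p + C) - (-2)*(-7)*(-2) = (C + p) - 1*(-28) = (C + p) + 28 = 28 + C + p)
u(-63, -32) + z(-15, 24) = -53 + (28 + 24 - 15) = -53 + 37 = -16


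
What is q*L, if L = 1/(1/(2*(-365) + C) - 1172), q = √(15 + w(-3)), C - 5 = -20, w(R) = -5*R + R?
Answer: -745*√3/291047 ≈ -0.0044336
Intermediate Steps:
w(R) = -4*R
C = -15 (C = 5 - 20 = -15)
q = 3*√3 (q = √(15 - 4*(-3)) = √(15 + 12) = √27 = 3*√3 ≈ 5.1962)
L = -745/873141 (L = 1/(1/(2*(-365) - 15) - 1172) = 1/(1/(-730 - 15) - 1172) = 1/(1/(-745) - 1172) = 1/(-1/745 - 1172) = 1/(-873141/745) = -745/873141 ≈ -0.00085324)
q*L = (3*√3)*(-745/873141) = -745*√3/291047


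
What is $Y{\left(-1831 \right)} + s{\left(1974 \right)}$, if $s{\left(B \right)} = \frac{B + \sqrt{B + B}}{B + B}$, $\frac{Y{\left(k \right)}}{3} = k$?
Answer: $- \frac{10985}{2} + \frac{\sqrt{987}}{1974} \approx -5492.5$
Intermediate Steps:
$Y{\left(k \right)} = 3 k$
$s{\left(B \right)} = \frac{B + \sqrt{2} \sqrt{B}}{2 B}$ ($s{\left(B \right)} = \frac{B + \sqrt{2 B}}{2 B} = \left(B + \sqrt{2} \sqrt{B}\right) \frac{1}{2 B} = \frac{B + \sqrt{2} \sqrt{B}}{2 B}$)
$Y{\left(-1831 \right)} + s{\left(1974 \right)} = 3 \left(-1831\right) + \left(\frac{1}{2} + \frac{\sqrt{2}}{2 \sqrt{1974}}\right) = -5493 + \left(\frac{1}{2} + \frac{\sqrt{2} \frac{\sqrt{1974}}{1974}}{2}\right) = -5493 + \left(\frac{1}{2} + \frac{\sqrt{987}}{1974}\right) = - \frac{10985}{2} + \frac{\sqrt{987}}{1974}$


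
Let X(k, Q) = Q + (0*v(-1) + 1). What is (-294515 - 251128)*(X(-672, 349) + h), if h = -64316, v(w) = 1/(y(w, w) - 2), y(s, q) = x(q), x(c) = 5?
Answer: 34902600138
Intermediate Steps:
y(s, q) = 5
v(w) = ⅓ (v(w) = 1/(5 - 2) = 1/3 = ⅓)
X(k, Q) = 1 + Q (X(k, Q) = Q + (0*(⅓) + 1) = Q + (0 + 1) = Q + 1 = 1 + Q)
(-294515 - 251128)*(X(-672, 349) + h) = (-294515 - 251128)*((1 + 349) - 64316) = -545643*(350 - 64316) = -545643*(-63966) = 34902600138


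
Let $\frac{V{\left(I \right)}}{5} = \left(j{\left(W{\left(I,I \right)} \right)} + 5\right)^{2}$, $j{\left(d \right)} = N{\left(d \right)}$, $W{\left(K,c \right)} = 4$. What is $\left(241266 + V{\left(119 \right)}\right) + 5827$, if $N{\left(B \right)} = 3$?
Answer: $247413$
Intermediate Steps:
$j{\left(d \right)} = 3$
$V{\left(I \right)} = 320$ ($V{\left(I \right)} = 5 \left(3 + 5\right)^{2} = 5 \cdot 8^{2} = 5 \cdot 64 = 320$)
$\left(241266 + V{\left(119 \right)}\right) + 5827 = \left(241266 + 320\right) + 5827 = 241586 + 5827 = 247413$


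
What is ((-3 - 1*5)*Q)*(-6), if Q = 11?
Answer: 528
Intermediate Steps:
((-3 - 1*5)*Q)*(-6) = ((-3 - 1*5)*11)*(-6) = ((-3 - 5)*11)*(-6) = -8*11*(-6) = -88*(-6) = 528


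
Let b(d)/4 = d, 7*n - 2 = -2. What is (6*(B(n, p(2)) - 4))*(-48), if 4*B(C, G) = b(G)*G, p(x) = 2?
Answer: 0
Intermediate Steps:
n = 0 (n = 2/7 + (⅐)*(-2) = 2/7 - 2/7 = 0)
b(d) = 4*d
B(C, G) = G² (B(C, G) = ((4*G)*G)/4 = (4*G²)/4 = G²)
(6*(B(n, p(2)) - 4))*(-48) = (6*(2² - 4))*(-48) = (6*(4 - 4))*(-48) = (6*0)*(-48) = 0*(-48) = 0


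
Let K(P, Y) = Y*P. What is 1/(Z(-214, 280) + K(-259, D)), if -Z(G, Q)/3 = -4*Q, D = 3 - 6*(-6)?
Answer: -1/6741 ≈ -0.00014835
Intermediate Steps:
D = 39 (D = 3 + 36 = 39)
Z(G, Q) = 12*Q (Z(G, Q) = -(-12)*Q = 12*Q)
K(P, Y) = P*Y
1/(Z(-214, 280) + K(-259, D)) = 1/(12*280 - 259*39) = 1/(3360 - 10101) = 1/(-6741) = -1/6741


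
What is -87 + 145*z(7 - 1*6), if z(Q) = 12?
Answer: 1653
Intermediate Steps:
-87 + 145*z(7 - 1*6) = -87 + 145*12 = -87 + 1740 = 1653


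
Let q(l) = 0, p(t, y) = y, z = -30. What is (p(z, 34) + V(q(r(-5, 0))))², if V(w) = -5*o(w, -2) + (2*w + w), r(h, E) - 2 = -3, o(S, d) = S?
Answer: 1156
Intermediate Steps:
r(h, E) = -1 (r(h, E) = 2 - 3 = -1)
V(w) = -2*w (V(w) = -5*w + (2*w + w) = -5*w + 3*w = -2*w)
(p(z, 34) + V(q(r(-5, 0))))² = (34 - 2*0)² = (34 + 0)² = 34² = 1156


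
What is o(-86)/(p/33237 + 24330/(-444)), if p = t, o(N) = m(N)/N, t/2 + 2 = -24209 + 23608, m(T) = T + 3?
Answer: -11341203/644356333 ≈ -0.017601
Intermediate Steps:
m(T) = 3 + T
t = -1206 (t = -4 + 2*(-24209 + 23608) = -4 + 2*(-601) = -4 - 1202 = -1206)
o(N) = (3 + N)/N
p = -1206
o(-86)/(p/33237 + 24330/(-444)) = ((3 - 86)/(-86))/(-1206/33237 + 24330/(-444)) = (-1/86*(-83))/(-1206*1/33237 + 24330*(-1/444)) = 83/(86*(-134/3693 - 4055/74)) = 83/(86*(-14985031/273282)) = (83/86)*(-273282/14985031) = -11341203/644356333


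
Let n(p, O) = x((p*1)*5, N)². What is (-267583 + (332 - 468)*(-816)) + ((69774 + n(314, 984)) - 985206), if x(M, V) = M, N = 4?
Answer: 1392861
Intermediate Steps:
n(p, O) = 25*p² (n(p, O) = ((p*1)*5)² = (p*5)² = (5*p)² = 25*p²)
(-267583 + (332 - 468)*(-816)) + ((69774 + n(314, 984)) - 985206) = (-267583 + (332 - 468)*(-816)) + ((69774 + 25*314²) - 985206) = (-267583 - 136*(-816)) + ((69774 + 25*98596) - 985206) = (-267583 + 110976) + ((69774 + 2464900) - 985206) = -156607 + (2534674 - 985206) = -156607 + 1549468 = 1392861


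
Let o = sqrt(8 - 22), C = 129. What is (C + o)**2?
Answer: (129 + I*sqrt(14))**2 ≈ 16627.0 + 965.35*I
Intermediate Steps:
o = I*sqrt(14) (o = sqrt(-14) = I*sqrt(14) ≈ 3.7417*I)
(C + o)**2 = (129 + I*sqrt(14))**2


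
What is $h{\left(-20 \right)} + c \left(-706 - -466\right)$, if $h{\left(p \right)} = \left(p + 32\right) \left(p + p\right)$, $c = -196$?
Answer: $46560$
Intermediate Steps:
$h{\left(p \right)} = 2 p \left(32 + p\right)$ ($h{\left(p \right)} = \left(32 + p\right) 2 p = 2 p \left(32 + p\right)$)
$h{\left(-20 \right)} + c \left(-706 - -466\right) = 2 \left(-20\right) \left(32 - 20\right) - 196 \left(-706 - -466\right) = 2 \left(-20\right) 12 - 196 \left(-706 + 466\right) = -480 - -47040 = -480 + 47040 = 46560$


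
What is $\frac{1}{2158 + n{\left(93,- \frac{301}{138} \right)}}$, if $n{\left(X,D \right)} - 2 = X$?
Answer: $\frac{1}{2253} \approx 0.00044385$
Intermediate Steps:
$n{\left(X,D \right)} = 2 + X$
$\frac{1}{2158 + n{\left(93,- \frac{301}{138} \right)}} = \frac{1}{2158 + \left(2 + 93\right)} = \frac{1}{2158 + 95} = \frac{1}{2253}$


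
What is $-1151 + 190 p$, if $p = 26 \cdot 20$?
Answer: $97649$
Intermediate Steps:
$p = 520$
$-1151 + 190 p = -1151 + 190 \cdot 520 = -1151 + 98800 = 97649$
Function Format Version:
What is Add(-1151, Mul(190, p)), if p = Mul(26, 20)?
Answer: 97649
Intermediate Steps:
p = 520
Add(-1151, Mul(190, p)) = Add(-1151, Mul(190, 520)) = Add(-1151, 98800) = 97649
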